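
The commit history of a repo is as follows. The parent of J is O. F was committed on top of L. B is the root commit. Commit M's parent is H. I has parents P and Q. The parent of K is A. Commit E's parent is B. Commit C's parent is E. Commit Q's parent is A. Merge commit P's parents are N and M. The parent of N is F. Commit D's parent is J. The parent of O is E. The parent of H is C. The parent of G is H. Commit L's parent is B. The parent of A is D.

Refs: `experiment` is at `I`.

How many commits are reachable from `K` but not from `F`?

Reachable from K: {A, B, D, E, J, K, O}.
Reachable from F: {B, F, L}.
In K's history but not F's: {A, D, E, J, K, O} — 6 commits.

6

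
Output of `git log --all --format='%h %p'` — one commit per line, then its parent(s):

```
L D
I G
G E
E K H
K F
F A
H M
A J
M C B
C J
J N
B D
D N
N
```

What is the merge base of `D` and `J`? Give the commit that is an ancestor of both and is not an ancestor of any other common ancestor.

Ancestors of D: {D, N}.
Ancestors of J: {J, N}.
Common ancestors: {N}.
The only common ancestor is N, so it is the merge base.

N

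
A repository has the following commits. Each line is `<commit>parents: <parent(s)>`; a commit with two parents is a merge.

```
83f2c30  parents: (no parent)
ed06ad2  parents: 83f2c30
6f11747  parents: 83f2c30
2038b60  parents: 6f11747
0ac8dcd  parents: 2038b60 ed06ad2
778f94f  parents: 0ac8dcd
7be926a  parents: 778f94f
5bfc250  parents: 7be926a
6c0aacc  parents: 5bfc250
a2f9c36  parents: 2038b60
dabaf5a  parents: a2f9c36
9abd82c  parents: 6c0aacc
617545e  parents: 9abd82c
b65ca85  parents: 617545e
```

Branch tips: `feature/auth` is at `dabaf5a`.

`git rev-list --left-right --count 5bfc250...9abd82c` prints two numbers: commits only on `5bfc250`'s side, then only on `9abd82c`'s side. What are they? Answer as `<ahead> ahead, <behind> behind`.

Reachable from 5bfc250: {0ac8dcd, 2038b60, 5bfc250, 6f11747, 778f94f, 7be926a, 83f2c30, ed06ad2}.
Reachable from 9abd82c: {0ac8dcd, 2038b60, 5bfc250, 6c0aacc, 6f11747, 778f94f, 7be926a, 83f2c30, 9abd82c, ed06ad2}.
Only in 5bfc250's history (ahead): {} — 0.
Only in 9abd82c's history (behind): {6c0aacc, 9abd82c} — 2.

0 ahead, 2 behind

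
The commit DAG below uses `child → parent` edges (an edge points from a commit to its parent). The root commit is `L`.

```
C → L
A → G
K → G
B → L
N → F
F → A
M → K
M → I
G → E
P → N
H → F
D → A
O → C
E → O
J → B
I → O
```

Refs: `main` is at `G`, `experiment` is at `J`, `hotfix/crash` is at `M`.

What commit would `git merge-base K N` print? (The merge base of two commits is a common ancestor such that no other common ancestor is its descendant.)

Ancestors of K: {C, E, G, K, L, O}.
Ancestors of N: {A, C, E, F, G, L, N, O}.
Common ancestors: {C, E, G, L, O}.
Among these, G is not an ancestor of any other common ancestor — it is the merge base.

G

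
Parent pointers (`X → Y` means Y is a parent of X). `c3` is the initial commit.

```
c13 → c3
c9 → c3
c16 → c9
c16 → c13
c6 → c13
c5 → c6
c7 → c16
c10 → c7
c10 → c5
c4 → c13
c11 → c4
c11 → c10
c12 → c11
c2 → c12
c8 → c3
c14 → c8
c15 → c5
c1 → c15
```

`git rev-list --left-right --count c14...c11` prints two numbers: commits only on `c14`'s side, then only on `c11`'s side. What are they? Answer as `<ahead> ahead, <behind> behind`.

2 ahead, 9 behind

Reachable from c14: {c14, c3, c8}.
Reachable from c11: {c10, c11, c13, c16, c3, c4, c5, c6, c7, c9}.
Only in c14's history (ahead): {c14, c8} — 2.
Only in c11's history (behind): {c10, c11, c13, c16, c4, c5, c6, c7, c9} — 9.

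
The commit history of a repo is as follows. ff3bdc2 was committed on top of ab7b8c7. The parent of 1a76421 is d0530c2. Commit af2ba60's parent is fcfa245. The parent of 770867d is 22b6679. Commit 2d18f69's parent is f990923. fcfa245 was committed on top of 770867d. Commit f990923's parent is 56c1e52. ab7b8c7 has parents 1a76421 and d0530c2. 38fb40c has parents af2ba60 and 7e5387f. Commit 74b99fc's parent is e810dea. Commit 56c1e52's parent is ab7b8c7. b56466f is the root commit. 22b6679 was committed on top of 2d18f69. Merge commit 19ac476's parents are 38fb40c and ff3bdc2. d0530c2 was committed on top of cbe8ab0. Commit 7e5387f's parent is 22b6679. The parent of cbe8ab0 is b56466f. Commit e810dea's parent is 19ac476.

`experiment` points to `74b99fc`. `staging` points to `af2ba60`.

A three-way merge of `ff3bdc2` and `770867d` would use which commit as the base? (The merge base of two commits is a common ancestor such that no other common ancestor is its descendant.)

ab7b8c7

Ancestors of ff3bdc2: {1a76421, ab7b8c7, b56466f, cbe8ab0, d0530c2, ff3bdc2}.
Ancestors of 770867d: {1a76421, 22b6679, 2d18f69, 56c1e52, 770867d, ab7b8c7, b56466f, cbe8ab0, d0530c2, f990923}.
Common ancestors: {1a76421, ab7b8c7, b56466f, cbe8ab0, d0530c2}.
Among these, ab7b8c7 is not an ancestor of any other common ancestor — it is the merge base.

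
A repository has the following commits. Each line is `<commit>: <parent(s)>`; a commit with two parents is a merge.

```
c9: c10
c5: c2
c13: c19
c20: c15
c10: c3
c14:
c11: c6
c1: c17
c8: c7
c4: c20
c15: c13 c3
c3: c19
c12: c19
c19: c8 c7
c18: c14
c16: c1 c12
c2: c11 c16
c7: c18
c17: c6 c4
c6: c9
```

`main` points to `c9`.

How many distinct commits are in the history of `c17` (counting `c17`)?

Walking parent pointers from c17: reachable set = {c10, c13, c14, c15, c17, c18, c19, c20, c3, c4, c6, c7, c8, c9}.
That is 14 commits.

14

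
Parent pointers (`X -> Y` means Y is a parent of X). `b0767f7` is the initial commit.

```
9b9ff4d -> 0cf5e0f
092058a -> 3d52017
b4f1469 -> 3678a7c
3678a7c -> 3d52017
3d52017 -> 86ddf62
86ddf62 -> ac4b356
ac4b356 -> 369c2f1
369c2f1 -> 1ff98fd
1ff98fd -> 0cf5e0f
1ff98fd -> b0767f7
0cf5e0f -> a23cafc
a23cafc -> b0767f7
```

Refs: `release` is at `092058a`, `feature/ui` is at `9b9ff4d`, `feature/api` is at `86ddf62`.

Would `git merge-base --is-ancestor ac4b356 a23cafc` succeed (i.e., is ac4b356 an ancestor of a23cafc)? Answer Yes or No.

No

Ancestors of a23cafc: {a23cafc, b0767f7}.
ac4b356 is not in that set, so it is not an ancestor of a23cafc.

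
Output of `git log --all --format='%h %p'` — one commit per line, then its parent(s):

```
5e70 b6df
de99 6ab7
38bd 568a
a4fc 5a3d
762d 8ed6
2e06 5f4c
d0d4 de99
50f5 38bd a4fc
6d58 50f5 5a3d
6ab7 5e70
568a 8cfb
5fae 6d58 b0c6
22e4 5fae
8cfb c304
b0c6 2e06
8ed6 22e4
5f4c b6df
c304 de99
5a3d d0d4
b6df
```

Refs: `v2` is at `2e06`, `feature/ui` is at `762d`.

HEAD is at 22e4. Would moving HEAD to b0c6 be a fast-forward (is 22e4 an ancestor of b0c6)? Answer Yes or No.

A fast-forward from 22e4 to b0c6 is possible iff 22e4 is an ancestor of b0c6.
Ancestors of b0c6: {2e06, 5f4c, b0c6, b6df}.
22e4 is not among them, so fast-forward is not possible.

No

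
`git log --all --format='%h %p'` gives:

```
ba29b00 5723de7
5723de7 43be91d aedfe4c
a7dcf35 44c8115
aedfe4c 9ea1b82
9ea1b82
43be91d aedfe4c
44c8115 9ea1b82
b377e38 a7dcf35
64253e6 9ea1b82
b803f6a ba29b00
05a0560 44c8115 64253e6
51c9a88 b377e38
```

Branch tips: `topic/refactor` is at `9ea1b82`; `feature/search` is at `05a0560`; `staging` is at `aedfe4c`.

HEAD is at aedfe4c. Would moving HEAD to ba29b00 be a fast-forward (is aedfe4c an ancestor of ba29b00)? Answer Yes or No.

Yes

A fast-forward from aedfe4c to ba29b00 is possible iff aedfe4c is an ancestor of ba29b00.
Ancestors of ba29b00: {43be91d, 5723de7, 9ea1b82, aedfe4c, ba29b00}.
aedfe4c is among them, so fast-forward is possible.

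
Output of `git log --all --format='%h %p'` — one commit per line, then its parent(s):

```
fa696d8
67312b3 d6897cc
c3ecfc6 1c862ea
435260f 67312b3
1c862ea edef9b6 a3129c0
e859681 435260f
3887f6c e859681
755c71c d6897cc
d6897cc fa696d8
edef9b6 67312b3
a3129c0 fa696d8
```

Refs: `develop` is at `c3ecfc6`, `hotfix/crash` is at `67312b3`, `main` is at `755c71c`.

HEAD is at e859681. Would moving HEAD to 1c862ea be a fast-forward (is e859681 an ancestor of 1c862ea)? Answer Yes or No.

A fast-forward from e859681 to 1c862ea is possible iff e859681 is an ancestor of 1c862ea.
Ancestors of 1c862ea: {1c862ea, 67312b3, a3129c0, d6897cc, edef9b6, fa696d8}.
e859681 is not among them, so fast-forward is not possible.

No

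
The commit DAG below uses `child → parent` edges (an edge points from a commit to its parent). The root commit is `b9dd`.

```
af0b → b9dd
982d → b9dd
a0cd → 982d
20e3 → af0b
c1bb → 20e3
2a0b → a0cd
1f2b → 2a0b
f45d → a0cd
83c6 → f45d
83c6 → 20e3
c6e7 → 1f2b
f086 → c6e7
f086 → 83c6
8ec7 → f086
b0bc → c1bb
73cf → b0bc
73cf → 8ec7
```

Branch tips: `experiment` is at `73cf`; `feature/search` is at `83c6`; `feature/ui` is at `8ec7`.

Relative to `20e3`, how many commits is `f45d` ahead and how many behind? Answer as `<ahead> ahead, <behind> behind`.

3 ahead, 2 behind

Reachable from f45d: {982d, a0cd, b9dd, f45d}.
Reachable from 20e3: {20e3, af0b, b9dd}.
Only in f45d's history (ahead): {982d, a0cd, f45d} — 3.
Only in 20e3's history (behind): {20e3, af0b} — 2.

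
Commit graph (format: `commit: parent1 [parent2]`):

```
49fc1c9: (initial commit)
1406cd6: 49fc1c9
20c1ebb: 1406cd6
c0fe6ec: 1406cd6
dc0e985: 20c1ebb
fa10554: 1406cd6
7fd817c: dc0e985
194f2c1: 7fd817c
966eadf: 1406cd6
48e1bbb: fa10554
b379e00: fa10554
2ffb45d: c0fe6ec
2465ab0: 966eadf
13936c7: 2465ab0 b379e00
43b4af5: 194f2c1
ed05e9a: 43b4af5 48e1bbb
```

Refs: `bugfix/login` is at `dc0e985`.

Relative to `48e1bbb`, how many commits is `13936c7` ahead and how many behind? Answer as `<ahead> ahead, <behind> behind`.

Reachable from 13936c7: {13936c7, 1406cd6, 2465ab0, 49fc1c9, 966eadf, b379e00, fa10554}.
Reachable from 48e1bbb: {1406cd6, 48e1bbb, 49fc1c9, fa10554}.
Only in 13936c7's history (ahead): {13936c7, 2465ab0, 966eadf, b379e00} — 4.
Only in 48e1bbb's history (behind): {48e1bbb} — 1.

4 ahead, 1 behind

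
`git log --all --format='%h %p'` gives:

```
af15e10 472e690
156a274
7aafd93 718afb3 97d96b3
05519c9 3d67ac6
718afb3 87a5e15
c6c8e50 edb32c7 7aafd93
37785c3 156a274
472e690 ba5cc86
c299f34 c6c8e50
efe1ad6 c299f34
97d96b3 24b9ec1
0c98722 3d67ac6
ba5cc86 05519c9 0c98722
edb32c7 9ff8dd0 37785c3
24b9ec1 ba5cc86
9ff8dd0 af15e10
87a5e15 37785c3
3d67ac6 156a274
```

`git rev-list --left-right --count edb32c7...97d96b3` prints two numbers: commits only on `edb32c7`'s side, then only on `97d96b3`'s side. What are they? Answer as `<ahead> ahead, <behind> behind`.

5 ahead, 2 behind

Reachable from edb32c7: {05519c9, 0c98722, 156a274, 37785c3, 3d67ac6, 472e690, 9ff8dd0, af15e10, ba5cc86, edb32c7}.
Reachable from 97d96b3: {05519c9, 0c98722, 156a274, 24b9ec1, 3d67ac6, 97d96b3, ba5cc86}.
Only in edb32c7's history (ahead): {37785c3, 472e690, 9ff8dd0, af15e10, edb32c7} — 5.
Only in 97d96b3's history (behind): {24b9ec1, 97d96b3} — 2.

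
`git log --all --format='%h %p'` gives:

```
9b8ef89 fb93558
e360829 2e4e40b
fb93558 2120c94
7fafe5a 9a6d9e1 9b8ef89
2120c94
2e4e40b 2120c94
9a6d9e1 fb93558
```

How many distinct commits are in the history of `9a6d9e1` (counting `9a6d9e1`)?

3

Walking parent pointers from 9a6d9e1: reachable set = {2120c94, 9a6d9e1, fb93558}.
That is 3 commits.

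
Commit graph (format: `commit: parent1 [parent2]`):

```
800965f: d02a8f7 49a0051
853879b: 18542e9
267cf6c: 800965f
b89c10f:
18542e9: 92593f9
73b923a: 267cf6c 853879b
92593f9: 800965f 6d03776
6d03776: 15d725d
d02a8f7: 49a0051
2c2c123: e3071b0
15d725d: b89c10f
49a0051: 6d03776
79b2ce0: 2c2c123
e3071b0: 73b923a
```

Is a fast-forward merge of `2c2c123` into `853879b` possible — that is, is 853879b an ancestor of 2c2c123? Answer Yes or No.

Yes

A fast-forward from 853879b to 2c2c123 is possible iff 853879b is an ancestor of 2c2c123.
Ancestors of 2c2c123: {15d725d, 18542e9, 267cf6c, 2c2c123, 49a0051, 6d03776, 73b923a, 800965f, 853879b, 92593f9, b89c10f, d02a8f7, e3071b0}.
853879b is among them, so fast-forward is possible.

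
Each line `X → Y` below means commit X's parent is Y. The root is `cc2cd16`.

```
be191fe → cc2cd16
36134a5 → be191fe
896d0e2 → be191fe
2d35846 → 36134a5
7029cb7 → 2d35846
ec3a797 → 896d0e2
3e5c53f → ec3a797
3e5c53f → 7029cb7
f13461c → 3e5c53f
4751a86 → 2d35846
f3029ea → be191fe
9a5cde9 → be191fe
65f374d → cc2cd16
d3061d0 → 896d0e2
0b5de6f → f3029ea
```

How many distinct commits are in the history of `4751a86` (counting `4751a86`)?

5

Walking parent pointers from 4751a86: reachable set = {2d35846, 36134a5, 4751a86, be191fe, cc2cd16}.
That is 5 commits.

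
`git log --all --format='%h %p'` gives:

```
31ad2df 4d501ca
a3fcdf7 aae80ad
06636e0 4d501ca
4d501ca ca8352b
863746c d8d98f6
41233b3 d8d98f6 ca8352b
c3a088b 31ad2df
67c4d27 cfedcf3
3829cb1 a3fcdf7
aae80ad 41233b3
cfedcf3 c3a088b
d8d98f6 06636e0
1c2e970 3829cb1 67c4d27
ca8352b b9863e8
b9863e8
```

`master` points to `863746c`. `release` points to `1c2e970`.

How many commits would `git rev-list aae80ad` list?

7

Walking parent pointers from aae80ad: reachable set = {06636e0, 41233b3, 4d501ca, aae80ad, b9863e8, ca8352b, d8d98f6}.
That is 7 commits.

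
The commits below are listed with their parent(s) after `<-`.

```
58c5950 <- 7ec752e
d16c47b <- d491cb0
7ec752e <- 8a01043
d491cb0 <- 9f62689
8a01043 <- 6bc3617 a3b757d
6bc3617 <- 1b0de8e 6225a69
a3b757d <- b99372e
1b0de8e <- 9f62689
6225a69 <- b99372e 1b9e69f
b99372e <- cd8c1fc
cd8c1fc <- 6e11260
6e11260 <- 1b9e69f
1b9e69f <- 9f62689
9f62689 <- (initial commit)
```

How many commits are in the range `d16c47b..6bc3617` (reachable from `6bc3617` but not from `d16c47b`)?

Reachable from 6bc3617: {1b0de8e, 1b9e69f, 6225a69, 6bc3617, 6e11260, 9f62689, b99372e, cd8c1fc}.
Reachable from d16c47b: {9f62689, d16c47b, d491cb0}.
In 6bc3617's history but not d16c47b's: {1b0de8e, 1b9e69f, 6225a69, 6bc3617, 6e11260, b99372e, cd8c1fc} — 7 commits.

7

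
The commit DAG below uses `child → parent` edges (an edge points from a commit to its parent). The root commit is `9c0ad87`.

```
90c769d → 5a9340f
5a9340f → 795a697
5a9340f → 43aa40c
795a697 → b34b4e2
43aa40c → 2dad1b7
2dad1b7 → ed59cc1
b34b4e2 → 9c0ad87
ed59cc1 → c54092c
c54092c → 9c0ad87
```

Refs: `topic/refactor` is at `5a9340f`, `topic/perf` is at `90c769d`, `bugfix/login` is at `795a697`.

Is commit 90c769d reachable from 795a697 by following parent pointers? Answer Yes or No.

Ancestors of 795a697: {795a697, 9c0ad87, b34b4e2}.
90c769d is not in that set, so it is not an ancestor of 795a697.

No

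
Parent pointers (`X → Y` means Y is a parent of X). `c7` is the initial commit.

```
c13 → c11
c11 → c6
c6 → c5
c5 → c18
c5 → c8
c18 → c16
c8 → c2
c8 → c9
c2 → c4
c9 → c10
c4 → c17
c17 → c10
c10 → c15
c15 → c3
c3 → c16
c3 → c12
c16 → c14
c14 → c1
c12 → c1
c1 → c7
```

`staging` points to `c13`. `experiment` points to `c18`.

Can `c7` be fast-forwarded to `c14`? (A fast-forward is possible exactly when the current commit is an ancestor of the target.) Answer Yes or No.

A fast-forward from c7 to c14 is possible iff c7 is an ancestor of c14.
Ancestors of c14: {c1, c14, c7}.
c7 is among them, so fast-forward is possible.

Yes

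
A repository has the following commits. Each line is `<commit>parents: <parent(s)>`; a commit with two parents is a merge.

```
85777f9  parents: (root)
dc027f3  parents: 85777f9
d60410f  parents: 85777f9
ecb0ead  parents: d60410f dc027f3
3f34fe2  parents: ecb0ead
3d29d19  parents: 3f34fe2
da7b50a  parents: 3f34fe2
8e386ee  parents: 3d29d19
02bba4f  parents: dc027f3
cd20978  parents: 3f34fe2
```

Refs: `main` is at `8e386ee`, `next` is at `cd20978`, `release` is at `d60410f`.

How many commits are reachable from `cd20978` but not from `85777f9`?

5

Reachable from cd20978: {3f34fe2, 85777f9, cd20978, d60410f, dc027f3, ecb0ead}.
Reachable from 85777f9: {85777f9}.
In cd20978's history but not 85777f9's: {3f34fe2, cd20978, d60410f, dc027f3, ecb0ead} — 5 commits.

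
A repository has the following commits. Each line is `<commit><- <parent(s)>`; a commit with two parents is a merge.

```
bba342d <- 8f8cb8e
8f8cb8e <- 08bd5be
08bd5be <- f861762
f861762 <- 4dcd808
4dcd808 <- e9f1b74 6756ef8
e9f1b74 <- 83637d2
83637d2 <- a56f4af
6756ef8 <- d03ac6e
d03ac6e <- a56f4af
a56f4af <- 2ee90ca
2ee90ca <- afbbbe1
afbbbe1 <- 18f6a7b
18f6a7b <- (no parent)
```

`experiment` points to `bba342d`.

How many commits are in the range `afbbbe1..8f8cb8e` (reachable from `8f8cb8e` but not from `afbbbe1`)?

10

Reachable from 8f8cb8e: {08bd5be, 18f6a7b, 2ee90ca, 4dcd808, 6756ef8, 83637d2, 8f8cb8e, a56f4af, afbbbe1, d03ac6e, e9f1b74, f861762}.
Reachable from afbbbe1: {18f6a7b, afbbbe1}.
In 8f8cb8e's history but not afbbbe1's: {08bd5be, 2ee90ca, 4dcd808, 6756ef8, 83637d2, 8f8cb8e, a56f4af, d03ac6e, e9f1b74, f861762} — 10 commits.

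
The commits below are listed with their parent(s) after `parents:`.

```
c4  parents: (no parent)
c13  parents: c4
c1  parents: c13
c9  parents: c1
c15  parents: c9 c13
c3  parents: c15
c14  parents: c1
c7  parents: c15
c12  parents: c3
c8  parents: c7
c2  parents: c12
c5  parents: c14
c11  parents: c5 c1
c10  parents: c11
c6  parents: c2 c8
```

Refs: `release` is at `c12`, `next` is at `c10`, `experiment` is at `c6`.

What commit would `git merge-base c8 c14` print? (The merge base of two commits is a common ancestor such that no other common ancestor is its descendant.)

Ancestors of c8: {c1, c13, c15, c4, c7, c8, c9}.
Ancestors of c14: {c1, c13, c14, c4}.
Common ancestors: {c1, c13, c4}.
Among these, c1 is not an ancestor of any other common ancestor — it is the merge base.

c1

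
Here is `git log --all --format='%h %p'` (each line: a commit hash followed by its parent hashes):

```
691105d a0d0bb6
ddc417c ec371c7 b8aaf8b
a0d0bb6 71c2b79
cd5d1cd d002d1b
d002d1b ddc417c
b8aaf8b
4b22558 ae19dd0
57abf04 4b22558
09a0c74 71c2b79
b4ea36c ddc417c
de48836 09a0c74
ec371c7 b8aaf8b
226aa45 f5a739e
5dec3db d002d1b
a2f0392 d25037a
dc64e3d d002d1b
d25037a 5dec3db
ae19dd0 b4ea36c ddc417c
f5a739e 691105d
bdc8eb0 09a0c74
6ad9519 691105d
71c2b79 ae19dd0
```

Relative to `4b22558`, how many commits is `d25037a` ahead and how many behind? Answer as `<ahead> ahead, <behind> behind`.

3 ahead, 3 behind

Reachable from d25037a: {5dec3db, b8aaf8b, d002d1b, d25037a, ddc417c, ec371c7}.
Reachable from 4b22558: {4b22558, ae19dd0, b4ea36c, b8aaf8b, ddc417c, ec371c7}.
Only in d25037a's history (ahead): {5dec3db, d002d1b, d25037a} — 3.
Only in 4b22558's history (behind): {4b22558, ae19dd0, b4ea36c} — 3.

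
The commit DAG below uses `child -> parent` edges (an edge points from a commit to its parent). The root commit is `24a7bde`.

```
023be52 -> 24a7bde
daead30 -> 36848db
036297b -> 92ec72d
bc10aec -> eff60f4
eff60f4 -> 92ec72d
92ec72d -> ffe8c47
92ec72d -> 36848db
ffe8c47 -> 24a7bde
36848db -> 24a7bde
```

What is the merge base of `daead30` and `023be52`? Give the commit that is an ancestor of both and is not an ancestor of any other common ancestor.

24a7bde

Ancestors of daead30: {24a7bde, 36848db, daead30}.
Ancestors of 023be52: {023be52, 24a7bde}.
Common ancestors: {24a7bde}.
The only common ancestor is 24a7bde, so it is the merge base.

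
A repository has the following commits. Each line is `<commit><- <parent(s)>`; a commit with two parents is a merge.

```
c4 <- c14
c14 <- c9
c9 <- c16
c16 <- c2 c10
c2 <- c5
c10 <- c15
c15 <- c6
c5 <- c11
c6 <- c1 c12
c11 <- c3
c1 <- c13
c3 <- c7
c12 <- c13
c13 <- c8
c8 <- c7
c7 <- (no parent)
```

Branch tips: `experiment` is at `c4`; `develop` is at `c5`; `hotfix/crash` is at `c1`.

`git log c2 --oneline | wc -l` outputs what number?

5

Walking parent pointers from c2: reachable set = {c11, c2, c3, c5, c7}.
That is 5 commits.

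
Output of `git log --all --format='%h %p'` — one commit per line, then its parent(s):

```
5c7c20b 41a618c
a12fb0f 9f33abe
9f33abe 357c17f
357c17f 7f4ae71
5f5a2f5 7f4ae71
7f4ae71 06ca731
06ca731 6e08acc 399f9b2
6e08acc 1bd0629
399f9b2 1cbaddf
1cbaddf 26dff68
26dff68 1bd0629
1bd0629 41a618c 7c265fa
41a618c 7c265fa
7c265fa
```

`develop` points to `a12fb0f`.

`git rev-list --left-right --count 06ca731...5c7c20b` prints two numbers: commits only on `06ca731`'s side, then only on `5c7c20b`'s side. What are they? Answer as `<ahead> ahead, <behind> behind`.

Reachable from 06ca731: {06ca731, 1bd0629, 1cbaddf, 26dff68, 399f9b2, 41a618c, 6e08acc, 7c265fa}.
Reachable from 5c7c20b: {41a618c, 5c7c20b, 7c265fa}.
Only in 06ca731's history (ahead): {06ca731, 1bd0629, 1cbaddf, 26dff68, 399f9b2, 6e08acc} — 6.
Only in 5c7c20b's history (behind): {5c7c20b} — 1.

6 ahead, 1 behind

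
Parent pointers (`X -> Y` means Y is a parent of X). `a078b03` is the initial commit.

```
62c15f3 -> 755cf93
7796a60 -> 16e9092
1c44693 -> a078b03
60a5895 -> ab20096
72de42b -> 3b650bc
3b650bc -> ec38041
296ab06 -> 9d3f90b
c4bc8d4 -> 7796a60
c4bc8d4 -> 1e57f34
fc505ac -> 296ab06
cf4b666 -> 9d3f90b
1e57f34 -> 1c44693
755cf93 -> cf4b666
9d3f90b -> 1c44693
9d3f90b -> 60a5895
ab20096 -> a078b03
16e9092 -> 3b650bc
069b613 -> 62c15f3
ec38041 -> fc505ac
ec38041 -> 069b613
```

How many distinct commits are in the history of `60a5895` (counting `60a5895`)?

Walking parent pointers from 60a5895: reachable set = {60a5895, a078b03, ab20096}.
That is 3 commits.

3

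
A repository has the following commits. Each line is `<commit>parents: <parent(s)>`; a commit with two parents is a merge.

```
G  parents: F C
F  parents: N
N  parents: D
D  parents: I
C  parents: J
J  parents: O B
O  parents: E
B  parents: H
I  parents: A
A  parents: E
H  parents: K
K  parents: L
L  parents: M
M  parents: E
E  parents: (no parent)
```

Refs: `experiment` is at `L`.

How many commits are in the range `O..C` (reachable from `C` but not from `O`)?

7

Reachable from C: {B, C, E, H, J, K, L, M, O}.
Reachable from O: {E, O}.
In C's history but not O's: {B, C, H, J, K, L, M} — 7 commits.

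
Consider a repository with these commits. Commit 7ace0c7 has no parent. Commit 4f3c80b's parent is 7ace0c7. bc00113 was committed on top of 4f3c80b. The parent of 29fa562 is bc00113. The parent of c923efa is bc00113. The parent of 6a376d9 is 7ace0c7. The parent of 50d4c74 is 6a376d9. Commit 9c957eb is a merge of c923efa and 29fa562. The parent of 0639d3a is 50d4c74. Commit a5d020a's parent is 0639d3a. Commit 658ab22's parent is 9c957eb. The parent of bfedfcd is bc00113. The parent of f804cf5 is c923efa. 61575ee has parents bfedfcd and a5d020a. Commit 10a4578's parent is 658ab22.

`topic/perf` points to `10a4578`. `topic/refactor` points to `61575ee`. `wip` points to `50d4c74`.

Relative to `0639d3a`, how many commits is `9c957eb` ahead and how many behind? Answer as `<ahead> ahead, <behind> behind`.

Reachable from 9c957eb: {29fa562, 4f3c80b, 7ace0c7, 9c957eb, bc00113, c923efa}.
Reachable from 0639d3a: {0639d3a, 50d4c74, 6a376d9, 7ace0c7}.
Only in 9c957eb's history (ahead): {29fa562, 4f3c80b, 9c957eb, bc00113, c923efa} — 5.
Only in 0639d3a's history (behind): {0639d3a, 50d4c74, 6a376d9} — 3.

5 ahead, 3 behind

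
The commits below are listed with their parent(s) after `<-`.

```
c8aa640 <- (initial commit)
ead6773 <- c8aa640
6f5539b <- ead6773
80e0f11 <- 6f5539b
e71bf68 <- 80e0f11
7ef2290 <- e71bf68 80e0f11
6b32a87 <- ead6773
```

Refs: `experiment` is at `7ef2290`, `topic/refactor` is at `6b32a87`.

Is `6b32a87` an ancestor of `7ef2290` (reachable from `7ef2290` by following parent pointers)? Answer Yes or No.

Ancestors of 7ef2290: {6f5539b, 7ef2290, 80e0f11, c8aa640, e71bf68, ead6773}.
6b32a87 is not in that set, so it is not an ancestor of 7ef2290.

No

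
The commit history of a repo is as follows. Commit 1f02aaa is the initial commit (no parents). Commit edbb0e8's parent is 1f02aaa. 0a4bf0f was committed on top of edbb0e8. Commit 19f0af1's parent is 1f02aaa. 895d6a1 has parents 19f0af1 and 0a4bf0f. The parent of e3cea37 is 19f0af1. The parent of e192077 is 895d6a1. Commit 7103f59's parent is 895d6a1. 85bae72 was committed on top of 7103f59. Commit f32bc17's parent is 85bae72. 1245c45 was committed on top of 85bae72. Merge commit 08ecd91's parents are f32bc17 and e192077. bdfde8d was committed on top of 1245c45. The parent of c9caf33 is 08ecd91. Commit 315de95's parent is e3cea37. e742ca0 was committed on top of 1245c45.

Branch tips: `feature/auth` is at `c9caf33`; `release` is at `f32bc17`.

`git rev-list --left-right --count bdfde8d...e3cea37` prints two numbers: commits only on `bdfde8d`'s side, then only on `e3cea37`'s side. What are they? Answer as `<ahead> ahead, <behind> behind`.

Reachable from bdfde8d: {0a4bf0f, 1245c45, 19f0af1, 1f02aaa, 7103f59, 85bae72, 895d6a1, bdfde8d, edbb0e8}.
Reachable from e3cea37: {19f0af1, 1f02aaa, e3cea37}.
Only in bdfde8d's history (ahead): {0a4bf0f, 1245c45, 7103f59, 85bae72, 895d6a1, bdfde8d, edbb0e8} — 7.
Only in e3cea37's history (behind): {e3cea37} — 1.

7 ahead, 1 behind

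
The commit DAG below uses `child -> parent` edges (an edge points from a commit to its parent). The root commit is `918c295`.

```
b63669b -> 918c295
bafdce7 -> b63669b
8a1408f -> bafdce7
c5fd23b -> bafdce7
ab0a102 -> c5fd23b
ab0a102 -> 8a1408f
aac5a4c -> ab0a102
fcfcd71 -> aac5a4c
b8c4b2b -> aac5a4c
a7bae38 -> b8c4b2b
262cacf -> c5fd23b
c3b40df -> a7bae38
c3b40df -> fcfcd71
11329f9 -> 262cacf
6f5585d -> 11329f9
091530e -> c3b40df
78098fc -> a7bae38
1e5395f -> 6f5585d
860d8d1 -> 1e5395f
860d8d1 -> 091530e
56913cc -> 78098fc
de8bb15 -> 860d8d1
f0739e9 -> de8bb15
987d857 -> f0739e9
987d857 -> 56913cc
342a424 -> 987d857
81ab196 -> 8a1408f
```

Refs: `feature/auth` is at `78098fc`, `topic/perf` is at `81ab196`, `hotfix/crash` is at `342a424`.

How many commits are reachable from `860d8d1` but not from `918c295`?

Reachable from 860d8d1: {091530e, 11329f9, 1e5395f, 262cacf, 6f5585d, 860d8d1, 8a1408f, 918c295, a7bae38, aac5a4c, ab0a102, b63669b, b8c4b2b, bafdce7, c3b40df, c5fd23b, fcfcd71}.
Reachable from 918c295: {918c295}.
In 860d8d1's history but not 918c295's: {091530e, 11329f9, 1e5395f, 262cacf, 6f5585d, 860d8d1, 8a1408f, a7bae38, aac5a4c, ab0a102, b63669b, b8c4b2b, bafdce7, c3b40df, c5fd23b, fcfcd71} — 16 commits.

16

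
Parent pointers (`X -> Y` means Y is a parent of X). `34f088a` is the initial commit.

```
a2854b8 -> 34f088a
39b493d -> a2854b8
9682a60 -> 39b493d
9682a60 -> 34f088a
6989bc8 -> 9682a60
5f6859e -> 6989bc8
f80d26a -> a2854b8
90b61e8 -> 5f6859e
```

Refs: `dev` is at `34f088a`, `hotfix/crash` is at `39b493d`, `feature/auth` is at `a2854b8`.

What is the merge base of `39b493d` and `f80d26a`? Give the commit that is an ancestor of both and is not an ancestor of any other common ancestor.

a2854b8

Ancestors of 39b493d: {34f088a, 39b493d, a2854b8}.
Ancestors of f80d26a: {34f088a, a2854b8, f80d26a}.
Common ancestors: {34f088a, a2854b8}.
Among these, a2854b8 is not an ancestor of any other common ancestor — it is the merge base.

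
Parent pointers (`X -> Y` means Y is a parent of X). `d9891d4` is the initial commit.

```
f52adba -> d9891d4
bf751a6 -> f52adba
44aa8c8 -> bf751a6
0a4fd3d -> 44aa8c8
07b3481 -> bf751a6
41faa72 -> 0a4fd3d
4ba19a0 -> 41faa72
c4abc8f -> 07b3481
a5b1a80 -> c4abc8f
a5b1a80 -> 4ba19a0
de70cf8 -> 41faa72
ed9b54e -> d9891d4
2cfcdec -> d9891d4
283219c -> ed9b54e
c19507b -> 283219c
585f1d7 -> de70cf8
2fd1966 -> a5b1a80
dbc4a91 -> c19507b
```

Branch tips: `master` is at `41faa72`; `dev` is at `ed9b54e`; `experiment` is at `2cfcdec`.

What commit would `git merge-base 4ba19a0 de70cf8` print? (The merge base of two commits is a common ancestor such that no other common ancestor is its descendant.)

41faa72

Ancestors of 4ba19a0: {0a4fd3d, 41faa72, 44aa8c8, 4ba19a0, bf751a6, d9891d4, f52adba}.
Ancestors of de70cf8: {0a4fd3d, 41faa72, 44aa8c8, bf751a6, d9891d4, de70cf8, f52adba}.
Common ancestors: {0a4fd3d, 41faa72, 44aa8c8, bf751a6, d9891d4, f52adba}.
Among these, 41faa72 is not an ancestor of any other common ancestor — it is the merge base.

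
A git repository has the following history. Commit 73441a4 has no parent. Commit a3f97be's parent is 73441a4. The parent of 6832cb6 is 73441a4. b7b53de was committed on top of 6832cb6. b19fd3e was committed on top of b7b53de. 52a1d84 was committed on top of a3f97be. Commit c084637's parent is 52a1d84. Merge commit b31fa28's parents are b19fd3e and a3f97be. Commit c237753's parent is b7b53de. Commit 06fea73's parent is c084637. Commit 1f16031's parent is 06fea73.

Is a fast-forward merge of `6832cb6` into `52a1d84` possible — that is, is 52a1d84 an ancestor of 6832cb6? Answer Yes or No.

A fast-forward from 52a1d84 to 6832cb6 is possible iff 52a1d84 is an ancestor of 6832cb6.
Ancestors of 6832cb6: {6832cb6, 73441a4}.
52a1d84 is not among them, so fast-forward is not possible.

No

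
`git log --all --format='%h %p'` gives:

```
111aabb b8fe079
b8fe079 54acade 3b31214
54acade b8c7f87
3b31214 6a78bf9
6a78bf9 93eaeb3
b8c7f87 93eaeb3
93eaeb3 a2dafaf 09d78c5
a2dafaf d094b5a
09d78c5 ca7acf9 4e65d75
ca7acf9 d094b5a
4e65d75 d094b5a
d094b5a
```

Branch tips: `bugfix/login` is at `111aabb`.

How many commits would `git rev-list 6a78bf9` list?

Walking parent pointers from 6a78bf9: reachable set = {09d78c5, 4e65d75, 6a78bf9, 93eaeb3, a2dafaf, ca7acf9, d094b5a}.
That is 7 commits.

7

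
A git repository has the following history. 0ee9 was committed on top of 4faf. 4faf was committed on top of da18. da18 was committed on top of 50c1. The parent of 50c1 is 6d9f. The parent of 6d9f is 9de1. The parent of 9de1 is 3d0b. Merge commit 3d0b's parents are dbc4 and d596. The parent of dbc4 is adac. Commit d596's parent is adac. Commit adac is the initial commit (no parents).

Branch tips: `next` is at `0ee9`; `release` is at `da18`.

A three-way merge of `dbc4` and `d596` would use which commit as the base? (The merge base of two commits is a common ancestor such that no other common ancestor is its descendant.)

adac

Ancestors of dbc4: {adac, dbc4}.
Ancestors of d596: {adac, d596}.
Common ancestors: {adac}.
The only common ancestor is adac, so it is the merge base.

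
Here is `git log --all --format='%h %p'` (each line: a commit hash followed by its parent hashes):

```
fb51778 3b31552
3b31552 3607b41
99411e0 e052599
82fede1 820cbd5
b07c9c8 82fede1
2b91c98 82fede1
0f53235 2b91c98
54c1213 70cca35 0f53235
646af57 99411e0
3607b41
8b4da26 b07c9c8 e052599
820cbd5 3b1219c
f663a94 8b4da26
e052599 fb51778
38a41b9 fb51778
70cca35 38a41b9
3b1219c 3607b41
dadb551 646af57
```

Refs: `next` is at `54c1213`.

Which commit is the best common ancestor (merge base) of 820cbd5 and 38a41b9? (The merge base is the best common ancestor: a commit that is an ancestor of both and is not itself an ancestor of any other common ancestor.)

Ancestors of 820cbd5: {3607b41, 3b1219c, 820cbd5}.
Ancestors of 38a41b9: {3607b41, 38a41b9, 3b31552, fb51778}.
Common ancestors: {3607b41}.
The only common ancestor is 3607b41, so it is the merge base.

3607b41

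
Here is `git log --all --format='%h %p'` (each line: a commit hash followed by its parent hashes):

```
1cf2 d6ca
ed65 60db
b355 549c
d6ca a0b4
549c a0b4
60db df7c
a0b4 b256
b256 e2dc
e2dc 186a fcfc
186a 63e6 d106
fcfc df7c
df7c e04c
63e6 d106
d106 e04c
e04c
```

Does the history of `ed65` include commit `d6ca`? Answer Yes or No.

No

Ancestors of ed65: {60db, df7c, e04c, ed65}.
d6ca is not in that set, so it is not an ancestor of ed65.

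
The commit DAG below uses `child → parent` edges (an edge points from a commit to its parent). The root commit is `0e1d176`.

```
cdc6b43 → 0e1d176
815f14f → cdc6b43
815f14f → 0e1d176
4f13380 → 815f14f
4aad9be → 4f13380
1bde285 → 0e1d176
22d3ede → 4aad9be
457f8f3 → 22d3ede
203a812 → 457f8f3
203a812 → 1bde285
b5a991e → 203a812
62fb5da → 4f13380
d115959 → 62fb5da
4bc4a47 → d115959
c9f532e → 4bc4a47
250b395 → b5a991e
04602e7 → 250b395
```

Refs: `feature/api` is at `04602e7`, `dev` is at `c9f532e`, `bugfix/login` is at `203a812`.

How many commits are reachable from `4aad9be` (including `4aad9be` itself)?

Walking parent pointers from 4aad9be: reachable set = {0e1d176, 4aad9be, 4f13380, 815f14f, cdc6b43}.
That is 5 commits.

5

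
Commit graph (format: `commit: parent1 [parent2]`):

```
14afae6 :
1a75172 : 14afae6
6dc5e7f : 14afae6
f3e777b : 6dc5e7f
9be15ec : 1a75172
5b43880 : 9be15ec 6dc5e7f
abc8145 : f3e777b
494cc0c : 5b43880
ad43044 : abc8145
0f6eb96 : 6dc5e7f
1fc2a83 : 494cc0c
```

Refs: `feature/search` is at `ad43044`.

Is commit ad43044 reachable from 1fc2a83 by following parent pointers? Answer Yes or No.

Ancestors of 1fc2a83: {14afae6, 1a75172, 1fc2a83, 494cc0c, 5b43880, 6dc5e7f, 9be15ec}.
ad43044 is not in that set, so it is not an ancestor of 1fc2a83.

No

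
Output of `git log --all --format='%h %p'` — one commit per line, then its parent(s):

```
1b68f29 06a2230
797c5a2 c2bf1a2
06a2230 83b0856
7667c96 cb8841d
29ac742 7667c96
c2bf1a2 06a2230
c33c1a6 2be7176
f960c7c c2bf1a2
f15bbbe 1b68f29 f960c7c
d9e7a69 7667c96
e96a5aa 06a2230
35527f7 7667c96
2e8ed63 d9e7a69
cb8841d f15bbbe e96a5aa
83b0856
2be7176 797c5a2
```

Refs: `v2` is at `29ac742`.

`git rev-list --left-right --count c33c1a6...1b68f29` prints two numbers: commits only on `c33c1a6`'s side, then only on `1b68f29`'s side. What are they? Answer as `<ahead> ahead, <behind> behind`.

4 ahead, 1 behind

Reachable from c33c1a6: {06a2230, 2be7176, 797c5a2, 83b0856, c2bf1a2, c33c1a6}.
Reachable from 1b68f29: {06a2230, 1b68f29, 83b0856}.
Only in c33c1a6's history (ahead): {2be7176, 797c5a2, c2bf1a2, c33c1a6} — 4.
Only in 1b68f29's history (behind): {1b68f29} — 1.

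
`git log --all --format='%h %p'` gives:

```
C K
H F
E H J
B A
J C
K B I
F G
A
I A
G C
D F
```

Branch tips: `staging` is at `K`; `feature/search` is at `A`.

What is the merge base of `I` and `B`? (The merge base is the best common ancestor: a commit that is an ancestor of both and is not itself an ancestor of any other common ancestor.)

Ancestors of I: {A, I}.
Ancestors of B: {A, B}.
Common ancestors: {A}.
The only common ancestor is A, so it is the merge base.

A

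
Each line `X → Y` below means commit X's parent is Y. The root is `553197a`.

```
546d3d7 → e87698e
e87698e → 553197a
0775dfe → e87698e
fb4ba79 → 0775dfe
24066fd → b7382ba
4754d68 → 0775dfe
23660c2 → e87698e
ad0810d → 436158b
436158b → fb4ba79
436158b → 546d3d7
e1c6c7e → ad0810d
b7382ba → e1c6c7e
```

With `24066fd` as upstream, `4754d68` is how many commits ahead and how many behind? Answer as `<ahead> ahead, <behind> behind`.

Reachable from 4754d68: {0775dfe, 4754d68, 553197a, e87698e}.
Reachable from 24066fd: {0775dfe, 24066fd, 436158b, 546d3d7, 553197a, ad0810d, b7382ba, e1c6c7e, e87698e, fb4ba79}.
Only in 4754d68's history (ahead): {4754d68} — 1.
Only in 24066fd's history (behind): {24066fd, 436158b, 546d3d7, ad0810d, b7382ba, e1c6c7e, fb4ba79} — 7.

1 ahead, 7 behind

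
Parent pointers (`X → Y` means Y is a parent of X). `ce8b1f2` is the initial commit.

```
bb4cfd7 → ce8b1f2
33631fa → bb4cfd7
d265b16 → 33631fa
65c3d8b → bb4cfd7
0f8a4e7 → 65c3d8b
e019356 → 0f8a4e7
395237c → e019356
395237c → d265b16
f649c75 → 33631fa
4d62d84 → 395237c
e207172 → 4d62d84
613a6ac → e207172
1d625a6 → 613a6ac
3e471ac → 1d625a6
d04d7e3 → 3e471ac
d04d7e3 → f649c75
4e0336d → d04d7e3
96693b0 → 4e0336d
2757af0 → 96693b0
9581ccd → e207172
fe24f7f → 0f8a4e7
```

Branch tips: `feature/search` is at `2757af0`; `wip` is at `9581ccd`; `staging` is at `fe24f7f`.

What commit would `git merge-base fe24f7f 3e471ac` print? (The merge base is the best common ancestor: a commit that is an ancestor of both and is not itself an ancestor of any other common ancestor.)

Ancestors of fe24f7f: {0f8a4e7, 65c3d8b, bb4cfd7, ce8b1f2, fe24f7f}.
Ancestors of 3e471ac: {0f8a4e7, 1d625a6, 33631fa, 395237c, 3e471ac, 4d62d84, 613a6ac, 65c3d8b, bb4cfd7, ce8b1f2, d265b16, e019356, e207172}.
Common ancestors: {0f8a4e7, 65c3d8b, bb4cfd7, ce8b1f2}.
Among these, 0f8a4e7 is not an ancestor of any other common ancestor — it is the merge base.

0f8a4e7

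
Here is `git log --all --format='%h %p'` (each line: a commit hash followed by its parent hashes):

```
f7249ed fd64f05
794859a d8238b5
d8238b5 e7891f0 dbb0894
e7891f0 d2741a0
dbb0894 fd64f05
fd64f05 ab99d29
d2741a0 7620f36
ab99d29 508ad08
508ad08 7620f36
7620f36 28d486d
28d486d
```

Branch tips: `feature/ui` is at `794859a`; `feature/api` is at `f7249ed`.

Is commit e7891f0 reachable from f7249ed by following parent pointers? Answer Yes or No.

Ancestors of f7249ed: {28d486d, 508ad08, 7620f36, ab99d29, f7249ed, fd64f05}.
e7891f0 is not in that set, so it is not an ancestor of f7249ed.

No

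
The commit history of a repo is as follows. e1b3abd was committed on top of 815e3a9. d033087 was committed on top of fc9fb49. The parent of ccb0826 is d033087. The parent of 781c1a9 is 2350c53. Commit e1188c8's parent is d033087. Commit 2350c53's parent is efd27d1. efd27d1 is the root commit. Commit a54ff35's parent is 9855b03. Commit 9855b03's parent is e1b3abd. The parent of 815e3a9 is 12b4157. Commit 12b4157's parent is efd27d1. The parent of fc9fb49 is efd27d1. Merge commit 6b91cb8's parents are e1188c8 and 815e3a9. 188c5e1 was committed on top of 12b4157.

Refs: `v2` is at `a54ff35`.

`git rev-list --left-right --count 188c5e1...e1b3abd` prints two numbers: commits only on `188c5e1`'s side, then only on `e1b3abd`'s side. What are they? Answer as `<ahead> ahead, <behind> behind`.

Reachable from 188c5e1: {12b4157, 188c5e1, efd27d1}.
Reachable from e1b3abd: {12b4157, 815e3a9, e1b3abd, efd27d1}.
Only in 188c5e1's history (ahead): {188c5e1} — 1.
Only in e1b3abd's history (behind): {815e3a9, e1b3abd} — 2.

1 ahead, 2 behind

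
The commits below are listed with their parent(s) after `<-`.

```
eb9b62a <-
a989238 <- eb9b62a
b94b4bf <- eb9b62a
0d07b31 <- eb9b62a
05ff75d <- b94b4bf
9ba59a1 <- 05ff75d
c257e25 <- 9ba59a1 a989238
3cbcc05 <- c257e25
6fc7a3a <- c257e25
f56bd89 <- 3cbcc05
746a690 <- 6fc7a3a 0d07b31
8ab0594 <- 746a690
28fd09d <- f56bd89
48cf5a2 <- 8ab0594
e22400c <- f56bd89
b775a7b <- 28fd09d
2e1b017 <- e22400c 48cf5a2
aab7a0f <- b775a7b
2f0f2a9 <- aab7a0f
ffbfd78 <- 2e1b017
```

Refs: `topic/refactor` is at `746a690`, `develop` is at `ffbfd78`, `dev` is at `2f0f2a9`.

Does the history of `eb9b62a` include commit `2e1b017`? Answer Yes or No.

Ancestors of eb9b62a: {eb9b62a}.
2e1b017 is not in that set, so it is not an ancestor of eb9b62a.

No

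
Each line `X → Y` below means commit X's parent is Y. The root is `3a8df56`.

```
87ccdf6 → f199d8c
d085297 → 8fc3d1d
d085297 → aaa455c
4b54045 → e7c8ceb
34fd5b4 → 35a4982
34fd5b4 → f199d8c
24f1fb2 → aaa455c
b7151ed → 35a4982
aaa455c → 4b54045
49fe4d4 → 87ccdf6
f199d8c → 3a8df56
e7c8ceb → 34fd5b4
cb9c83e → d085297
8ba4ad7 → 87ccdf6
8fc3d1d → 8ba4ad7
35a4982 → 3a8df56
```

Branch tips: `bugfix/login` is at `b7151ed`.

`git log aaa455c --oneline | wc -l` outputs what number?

7

Walking parent pointers from aaa455c: reachable set = {34fd5b4, 35a4982, 3a8df56, 4b54045, aaa455c, e7c8ceb, f199d8c}.
That is 7 commits.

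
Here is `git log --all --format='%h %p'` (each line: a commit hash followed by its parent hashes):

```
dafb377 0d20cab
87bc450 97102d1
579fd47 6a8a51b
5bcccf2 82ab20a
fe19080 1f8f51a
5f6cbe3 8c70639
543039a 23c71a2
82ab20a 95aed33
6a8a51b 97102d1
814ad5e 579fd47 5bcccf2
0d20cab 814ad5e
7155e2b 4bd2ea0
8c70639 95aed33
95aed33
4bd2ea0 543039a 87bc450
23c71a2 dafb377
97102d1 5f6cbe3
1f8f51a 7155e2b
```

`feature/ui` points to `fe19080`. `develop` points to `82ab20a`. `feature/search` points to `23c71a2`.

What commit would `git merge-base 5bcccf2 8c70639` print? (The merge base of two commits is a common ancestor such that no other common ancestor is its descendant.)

95aed33

Ancestors of 5bcccf2: {5bcccf2, 82ab20a, 95aed33}.
Ancestors of 8c70639: {8c70639, 95aed33}.
Common ancestors: {95aed33}.
The only common ancestor is 95aed33, so it is the merge base.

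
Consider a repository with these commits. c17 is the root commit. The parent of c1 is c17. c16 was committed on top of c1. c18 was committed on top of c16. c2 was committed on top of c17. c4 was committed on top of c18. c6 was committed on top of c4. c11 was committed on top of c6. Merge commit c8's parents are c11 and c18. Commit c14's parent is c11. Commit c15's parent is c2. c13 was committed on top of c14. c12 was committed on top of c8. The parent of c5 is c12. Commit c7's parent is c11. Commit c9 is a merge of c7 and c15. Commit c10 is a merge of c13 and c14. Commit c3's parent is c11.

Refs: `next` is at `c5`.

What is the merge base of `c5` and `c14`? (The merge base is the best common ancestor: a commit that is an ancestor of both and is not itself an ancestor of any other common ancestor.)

Ancestors of c5: {c1, c11, c12, c16, c17, c18, c4, c5, c6, c8}.
Ancestors of c14: {c1, c11, c14, c16, c17, c18, c4, c6}.
Common ancestors: {c1, c11, c16, c17, c18, c4, c6}.
Among these, c11 is not an ancestor of any other common ancestor — it is the merge base.

c11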